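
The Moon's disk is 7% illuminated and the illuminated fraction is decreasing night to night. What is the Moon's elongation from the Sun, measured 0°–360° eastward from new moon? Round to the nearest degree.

329°

From f = (1 − cos θ)/2: cos θ = 1 − 2×0.07 = 0.860; arccos → 30.7°.
Waning ⇒ past full, so θ = 360° − 30.7° = 329.3°.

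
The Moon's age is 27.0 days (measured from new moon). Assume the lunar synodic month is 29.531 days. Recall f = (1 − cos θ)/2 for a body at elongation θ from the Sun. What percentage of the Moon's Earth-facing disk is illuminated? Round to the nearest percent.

Elongation θ = 360° × 27.0/29.531 ≈ 329.1°.
cos 329.1° = 0.858, so f = (1 − 0.858)/2 = 0.071, so 7%.

7%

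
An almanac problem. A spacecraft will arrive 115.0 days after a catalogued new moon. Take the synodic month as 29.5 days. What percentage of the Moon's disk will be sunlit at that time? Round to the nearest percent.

115.0 d spans 3 complete synodic months (3 × 29.5 = 88.50 d) plus 26.50 d.
Elongation θ = 360° × 26.50/29.5 ≈ 323.4°.
Illuminated fraction = (1 − cos 323.4°)/2 = (1 − 0.803)/2 ≈ 0.099, so 10%.

10%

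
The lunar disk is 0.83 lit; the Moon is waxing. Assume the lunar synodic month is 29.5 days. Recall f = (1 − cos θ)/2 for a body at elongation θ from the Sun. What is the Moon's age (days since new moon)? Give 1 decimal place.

From f = (1 − cos θ)/2: cos θ = 1 − 2×0.83 = -0.660; arccos → 131.3°.
The Moon is waxing (0°–180°), so θ = 131.3° directly.
That fraction of the synodic month is 131.3/360 × 29.5 d ≈ 10.76 d.

10.8 days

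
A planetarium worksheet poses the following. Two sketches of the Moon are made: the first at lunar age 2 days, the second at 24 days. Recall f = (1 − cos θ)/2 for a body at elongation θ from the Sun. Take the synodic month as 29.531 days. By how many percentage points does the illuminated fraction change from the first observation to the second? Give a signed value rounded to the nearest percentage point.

+26 pp

θ₁ = 360° × 2/29.531 = 24.4°, f₁ = (1 − cos θ₁)/2 = 0.045.
θ₂ = 360° × 24/29.531 = 292.6°, f₂ = (1 − cos θ₂)/2 = 0.308.
Change = f₂ − f₁ = +0.263 → +26 percentage points.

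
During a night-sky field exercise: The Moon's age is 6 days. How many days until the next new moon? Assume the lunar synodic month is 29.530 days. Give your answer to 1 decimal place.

23.5 days

The next new moon completes the synodic month: 29.530 − 6 = 23.530 days.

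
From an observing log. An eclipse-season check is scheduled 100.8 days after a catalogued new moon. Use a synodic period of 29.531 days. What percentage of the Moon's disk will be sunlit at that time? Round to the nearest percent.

93%

100.8/29.531 = 3.413 lunations, so 3 complete cycles and 12.21 d into the next.
Phase angle: θ = 360°·(12.21 d)/(29.531 d) = 148.8°.
With cos θ = (-0.855), the lit fraction is (1 − (-0.855))/2 ≈ 0.928, so 93%.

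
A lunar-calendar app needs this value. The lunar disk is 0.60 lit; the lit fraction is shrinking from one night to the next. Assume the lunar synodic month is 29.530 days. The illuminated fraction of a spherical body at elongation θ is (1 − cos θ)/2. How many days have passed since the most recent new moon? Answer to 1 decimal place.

21.2 days

From f = (1 − cos θ)/2: cos θ = 1 − 2×0.60 = -0.200; arccos → 101.5°.
Waning ⇒ past full, so θ = 360° − 101.5° = 258.5°.
That fraction of the synodic month is 258.5/360 × 29.530 d ≈ 21.20 d.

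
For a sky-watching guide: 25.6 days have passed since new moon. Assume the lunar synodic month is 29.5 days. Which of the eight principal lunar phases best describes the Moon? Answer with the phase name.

waning crescent

At 25.6/29.5 of the cycle, θ ≈ 312° — the waning crescent range.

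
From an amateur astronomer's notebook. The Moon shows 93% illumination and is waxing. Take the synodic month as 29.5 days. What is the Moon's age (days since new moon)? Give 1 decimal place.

12.2 days

From f = (1 − cos θ)/2: cos θ = 1 − 2×0.93 = -0.860; arccos → 149.3°.
The Moon is waxing (0°–180°), so θ = 149.3° directly.
At 360°/29.5 d per day, 149.3° corresponds to 12.24 days.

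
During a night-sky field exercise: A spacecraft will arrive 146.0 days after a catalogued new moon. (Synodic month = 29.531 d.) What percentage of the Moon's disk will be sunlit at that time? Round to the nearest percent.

146.0 d spans 4 complete synodic months (4 × 29.531 = 118.12 d) plus 27.88 d.
Elongation θ = 360° × 27.88/29.531 ≈ 339.8°.
With cos θ = 0.939, the lit fraction is (1 − 0.939)/2 ≈ 0.031, so 3%.

3%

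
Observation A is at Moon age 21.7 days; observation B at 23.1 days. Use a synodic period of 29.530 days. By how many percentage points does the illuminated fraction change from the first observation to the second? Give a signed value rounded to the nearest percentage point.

θ₁ = 360° × 21.7/29.530 = 264.5°, f₁ = (1 − cos θ₁)/2 = 0.548.
θ₂ = 360° × 23.1/29.530 = 281.6°, f₂ = (1 − cos θ₂)/2 = 0.399.
Change = f₂ − f₁ = -0.148 → -15 percentage points.

-15 pp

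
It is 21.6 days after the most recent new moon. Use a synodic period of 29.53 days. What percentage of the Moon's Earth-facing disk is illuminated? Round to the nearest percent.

56%

The Moon has covered 21.6/29.53 of its cycle, so θ ≈ 360° × 21.6/29.53 = 263.3°.
cos 263.3° = (-0.116), so f = (1 − (-0.116))/2 = 0.558, so 56%.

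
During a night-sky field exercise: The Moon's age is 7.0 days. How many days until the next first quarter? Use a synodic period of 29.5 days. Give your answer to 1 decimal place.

First quarter is 0.25 of the way through the cycle: age 0.25 × 29.5 = 7.375 d.
That is 7.375 − 7.0 = 0.375 days ahead.

0.4 days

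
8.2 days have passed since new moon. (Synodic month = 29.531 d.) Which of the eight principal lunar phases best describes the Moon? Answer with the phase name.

first quarter

θ ≈ 360° × 8.2/29.531 = 100°, which falls in the first quarter sector.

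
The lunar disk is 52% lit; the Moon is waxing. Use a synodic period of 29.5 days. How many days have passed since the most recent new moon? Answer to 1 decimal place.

7.6 days

From f = (1 − cos θ)/2: cos θ = 1 − 2×0.52 = -0.040; arccos → 92.3°.
Before full moon the principal value applies: θ = 92.3°.
That fraction of the synodic month is 92.3/360 × 29.5 d ≈ 7.56 d.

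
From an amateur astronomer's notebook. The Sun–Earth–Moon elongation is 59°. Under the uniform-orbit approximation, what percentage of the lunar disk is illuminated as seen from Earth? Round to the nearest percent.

24%

f = (1 − cos 59°)/2 = (1 − 0.515)/2 ≈ 0.242, i.e. 24%.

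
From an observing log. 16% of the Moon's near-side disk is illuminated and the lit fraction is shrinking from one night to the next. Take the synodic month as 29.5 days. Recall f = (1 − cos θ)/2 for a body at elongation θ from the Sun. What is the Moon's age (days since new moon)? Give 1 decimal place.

From f = (1 − cos θ)/2: cos θ = 1 − 2×0.16 = 0.680; arccos → 47.2°.
A waning Moon lies in 180°–360°, so θ = 360° − 47.2° = 312.8°.
At 360°/29.5 d per day, 312.8° corresponds to 25.64 days.

25.6 days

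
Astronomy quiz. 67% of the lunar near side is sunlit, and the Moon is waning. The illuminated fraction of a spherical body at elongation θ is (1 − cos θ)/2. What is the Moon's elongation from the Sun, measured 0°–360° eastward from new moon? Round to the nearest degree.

250°

cos θ = 1 − 2f = -0.340, giving a principal value of 109.9°.
Waning ⇒ past full, so θ = 360° − 109.9° = 250.1°.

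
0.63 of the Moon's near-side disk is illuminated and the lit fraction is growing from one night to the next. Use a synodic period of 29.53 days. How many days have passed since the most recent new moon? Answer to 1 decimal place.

cos θ = 1 − 2f = -0.260, giving a principal value of 105.1°.
The Moon is waxing (0°–180°), so θ = 105.1° directly.
Age = 29.53 × 105.1°/360° ≈ 8.62 days.

8.6 days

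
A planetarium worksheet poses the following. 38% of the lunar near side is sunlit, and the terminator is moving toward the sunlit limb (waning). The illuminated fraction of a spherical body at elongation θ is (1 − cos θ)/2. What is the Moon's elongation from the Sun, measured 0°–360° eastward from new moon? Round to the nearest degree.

From f = (1 − cos θ)/2: cos θ = 1 − 2×0.38 = 0.240; arccos → 76.1°.
Since the Moon is past full (waning), take the reflex angle: θ = 360° − 76.1° = 283.9°.

284°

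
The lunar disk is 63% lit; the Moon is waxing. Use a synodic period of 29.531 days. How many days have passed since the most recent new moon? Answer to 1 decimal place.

Invert f = (1 − cos θ)/2 to get cos θ = 1 − 2(0.63) = -0.260, hence θ₀ = arccos -0.260 = 105.1°.
The Moon is waxing (0°–180°), so θ = 105.1° directly.
Age = 29.531 × 105.1°/360° ≈ 8.62 days.

8.6 days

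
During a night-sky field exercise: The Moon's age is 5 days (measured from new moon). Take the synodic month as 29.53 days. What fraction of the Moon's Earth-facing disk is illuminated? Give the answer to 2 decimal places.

0.26

Elongation θ = 360° × 5/29.53 ≈ 61.0°.
Illuminated fraction = (1 − cos 61.0°)/2 = (1 − 0.485)/2 ≈ 0.257.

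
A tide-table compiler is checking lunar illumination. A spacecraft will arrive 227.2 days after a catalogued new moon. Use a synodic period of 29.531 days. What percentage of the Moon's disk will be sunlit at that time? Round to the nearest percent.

Reduce mod P: 227.2 − 7×29.531 = 20.48 d into the current lunation.
Phase angle: θ = 360°·(20.48 d)/(29.531 d) = 249.7°.
cos 249.7° = (-0.347), so f = (1 − (-0.347))/2 = 0.673, so 67%.

67%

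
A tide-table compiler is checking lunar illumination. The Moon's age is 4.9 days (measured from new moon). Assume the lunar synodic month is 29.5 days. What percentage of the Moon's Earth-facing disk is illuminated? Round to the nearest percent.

Phase angle: θ = 360°·(4.9 d)/(29.5 d) = 59.8°.
cos 59.8° = 0.503, so f = (1 − 0.503)/2 = 0.248, so 25%.

25%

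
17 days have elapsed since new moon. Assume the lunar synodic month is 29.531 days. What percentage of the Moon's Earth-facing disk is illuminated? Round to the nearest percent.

Elongation θ = 360° × 17/29.531 ≈ 207.2°.
cos 207.2° = (-0.889), so f = (1 − (-0.889))/2 = 0.945, so 94%.

94%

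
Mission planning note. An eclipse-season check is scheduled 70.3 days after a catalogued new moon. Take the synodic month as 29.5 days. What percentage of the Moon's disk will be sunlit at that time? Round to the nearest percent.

87%

70.3 d spans 2 complete synodic months (2 × 29.5 = 59.00 d) plus 11.30 d.
The Moon has covered 11.30/29.5 of its cycle, so θ ≈ 360° × 11.30/29.5 = 137.9°.
cos 137.9° = (-0.742), so f = (1 − (-0.742))/2 = 0.871, so 87%.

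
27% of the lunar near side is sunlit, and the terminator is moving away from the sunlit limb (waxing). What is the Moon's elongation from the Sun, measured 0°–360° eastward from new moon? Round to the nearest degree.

63°

cos θ = 1 − 2f = 0.460, giving a principal value of 62.6°.
Waxing ⇒ before full, so θ = 62.6°.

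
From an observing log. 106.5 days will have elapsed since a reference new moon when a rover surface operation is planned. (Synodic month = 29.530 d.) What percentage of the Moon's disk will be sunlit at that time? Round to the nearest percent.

89%

106.5/29.530 = 3.607 lunations, so 3 complete cycles and 17.91 d into the next.
The Moon has covered 17.91/29.530 of its cycle, so θ ≈ 360° × 17.91/29.530 = 218.3°.
With cos θ = (-0.784), the lit fraction is (1 − (-0.784))/2 ≈ 0.892, so 89%.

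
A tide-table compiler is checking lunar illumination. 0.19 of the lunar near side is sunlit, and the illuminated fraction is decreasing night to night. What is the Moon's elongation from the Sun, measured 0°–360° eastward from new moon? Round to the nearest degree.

From f = (1 − cos θ)/2: cos θ = 1 − 2×0.19 = 0.620; arccos → 51.7°.
A waning Moon lies in 180°–360°, so θ = 360° − 51.7° = 308.3°.

308°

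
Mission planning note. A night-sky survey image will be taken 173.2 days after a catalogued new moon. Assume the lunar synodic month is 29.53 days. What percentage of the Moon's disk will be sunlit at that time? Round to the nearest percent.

17%

173.2 d spans 5 complete synodic months (5 × 29.53 = 147.65 d) plus 25.55 d.
The Moon has covered 25.55/29.53 of its cycle, so θ ≈ 360° × 25.55/29.53 = 311.5°.
With cos θ = 0.662, the lit fraction is (1 − 0.662)/2 ≈ 0.169, so 17%.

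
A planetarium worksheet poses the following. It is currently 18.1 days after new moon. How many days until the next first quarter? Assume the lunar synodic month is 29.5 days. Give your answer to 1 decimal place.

First quarter occurs at elongation 90°, i.e. at age 29.5 × 90/360 = 7.375 d.
Already past this cycle's first quarter; the next is at 7.375 + 29.5 = 36.875 d, so 36.875 − 18.1 = 18.775 days.

18.8 days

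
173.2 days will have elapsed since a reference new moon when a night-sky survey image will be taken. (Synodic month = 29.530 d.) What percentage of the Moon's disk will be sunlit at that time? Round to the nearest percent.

173.2/29.530 = 5.865 lunations, so 5 complete cycles and 25.55 d into the next.
Elongation θ = 360° × 25.55/29.530 ≈ 311.5°.
Illuminated fraction = (1 − cos 311.5°)/2 = (1 − 0.662)/2 ≈ 0.169, so 17%.

17%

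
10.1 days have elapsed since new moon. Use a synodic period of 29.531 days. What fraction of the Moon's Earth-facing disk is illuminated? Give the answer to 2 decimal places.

The Moon has covered 10.1/29.531 of its cycle, so θ ≈ 360° × 10.1/29.531 = 123.1°.
cos 123.1° = (-0.546), so f = (1 − (-0.546))/2 = 0.773.

0.77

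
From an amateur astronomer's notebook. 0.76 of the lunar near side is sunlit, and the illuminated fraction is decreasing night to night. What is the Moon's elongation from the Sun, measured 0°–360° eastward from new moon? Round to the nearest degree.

239°

Invert f = (1 − cos θ)/2 to get cos θ = 1 − 2(0.76) = -0.520, hence θ₀ = arccos -0.520 = 121.3°.
Since the Moon is past full (waning), take the reflex angle: θ = 360° − 121.3° = 238.7°.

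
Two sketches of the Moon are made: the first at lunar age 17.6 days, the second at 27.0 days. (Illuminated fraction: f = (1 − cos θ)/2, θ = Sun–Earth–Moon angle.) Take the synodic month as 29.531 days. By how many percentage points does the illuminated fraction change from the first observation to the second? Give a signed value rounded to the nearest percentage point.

First observation: θ = 360°·17.6/29.531 = 214.6°, so f = 0.912.
Second observation: θ = 329.1°, f = 0.071.
Δf = 0.071 − 0.912 = -0.841, i.e. -84 pp.

-84 percentage points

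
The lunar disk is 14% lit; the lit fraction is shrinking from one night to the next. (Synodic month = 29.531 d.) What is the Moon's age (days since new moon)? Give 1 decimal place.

25.9 days

From f = (1 − cos θ)/2: cos θ = 1 − 2×0.14 = 0.720; arccos → 43.9°.
Since the Moon is past full (waning), take the reflex angle: θ = 360° − 43.9° = 316.1°.
That fraction of the synodic month is 316.1/360 × 29.531 d ≈ 25.93 d.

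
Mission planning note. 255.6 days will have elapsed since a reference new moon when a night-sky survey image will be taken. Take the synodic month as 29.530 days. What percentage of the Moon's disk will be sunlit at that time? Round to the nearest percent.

255.6/29.530 = 8.656 lunations, so 8 complete cycles and 19.36 d into the next.
Phase angle: θ = 360°·(19.36 d)/(29.530 d) = 236.0°.
With cos θ = (-0.559), the lit fraction is (1 − (-0.559))/2 ≈ 0.779, so 78%.

78%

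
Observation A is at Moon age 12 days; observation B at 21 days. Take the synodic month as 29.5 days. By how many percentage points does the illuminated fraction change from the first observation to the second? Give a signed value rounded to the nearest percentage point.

θ₁ = 360° × 12/29.5 = 146.4°, f₁ = (1 − cos θ₁)/2 = 0.917.
θ₂ = 360° × 21/29.5 = 256.3°, f₂ = (1 − cos θ₂)/2 = 0.619.
Change = f₂ − f₁ = -0.298 → -30 percentage points.

-30 pp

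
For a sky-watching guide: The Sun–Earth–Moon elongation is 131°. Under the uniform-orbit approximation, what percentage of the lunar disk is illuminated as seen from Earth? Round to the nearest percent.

83%

f = (1 − cos 131°)/2 = (1 − (-0.656))/2 ≈ 0.828, i.e. 83%.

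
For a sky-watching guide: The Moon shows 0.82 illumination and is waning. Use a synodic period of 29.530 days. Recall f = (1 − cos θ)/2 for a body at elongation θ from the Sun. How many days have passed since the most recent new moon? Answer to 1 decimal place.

cos θ = 1 − 2f = -0.640, giving a principal value of 129.8°.
Since the Moon is past full (waning), take the reflex angle: θ = 360° − 129.8° = 230.2°.
Age = 29.530 × 230.2°/360° ≈ 18.88 days.

18.9 days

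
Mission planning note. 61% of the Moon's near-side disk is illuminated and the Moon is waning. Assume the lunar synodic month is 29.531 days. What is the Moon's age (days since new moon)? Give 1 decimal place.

21.1 days

Invert f = (1 − cos θ)/2 to get cos θ = 1 − 2(0.61) = -0.220, hence θ₀ = arccos -0.220 = 102.7°.
Since the Moon is past full (waning), take the reflex angle: θ = 360° − 102.7° = 257.3°.
At 360°/29.531 d per day, 257.3° corresponds to 21.11 days.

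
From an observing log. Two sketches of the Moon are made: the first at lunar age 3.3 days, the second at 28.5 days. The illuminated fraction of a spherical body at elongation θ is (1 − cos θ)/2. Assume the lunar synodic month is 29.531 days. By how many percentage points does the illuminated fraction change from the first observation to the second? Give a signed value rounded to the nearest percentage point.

First observation: θ = 360°·3.3/29.531 = 40.2°, so f = 0.118.
Second observation: θ = 347.4°, f = 0.012.
Δf = 0.012 − 0.118 = -0.106, i.e. -11 pp.

-11 percentage points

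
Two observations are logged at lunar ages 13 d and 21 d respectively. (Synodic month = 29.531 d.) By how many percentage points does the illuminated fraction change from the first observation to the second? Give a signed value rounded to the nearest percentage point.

-34 pp

First observation: θ = 360°·13/29.531 = 158.5°, so f = 0.965.
Second observation: θ = 256.0°, f = 0.621.
Δf = 0.621 − 0.965 = -0.344, i.e. -34 pp.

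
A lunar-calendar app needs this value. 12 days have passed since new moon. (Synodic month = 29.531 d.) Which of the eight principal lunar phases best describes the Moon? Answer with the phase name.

At 12/29.531 of the cycle, θ ≈ 146° — the waxing gibbous range.

waxing gibbous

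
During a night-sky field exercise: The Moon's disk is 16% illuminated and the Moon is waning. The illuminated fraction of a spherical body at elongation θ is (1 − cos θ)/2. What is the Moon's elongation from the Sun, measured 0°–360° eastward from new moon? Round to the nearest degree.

Invert f = (1 − cos θ)/2 to get cos θ = 1 − 2(0.16) = 0.680, hence θ₀ = arccos 0.680 = 47.2°.
Waning ⇒ past full, so θ = 360° − 47.2° = 312.8°.

313°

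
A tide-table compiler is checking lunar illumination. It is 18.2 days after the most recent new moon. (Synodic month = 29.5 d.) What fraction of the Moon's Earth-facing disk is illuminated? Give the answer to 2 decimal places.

Elongation θ = 360° × 18.2/29.5 ≈ 222.1°.
With cos θ = (-0.742), the lit fraction is (1 − (-0.742))/2 ≈ 0.871.

0.87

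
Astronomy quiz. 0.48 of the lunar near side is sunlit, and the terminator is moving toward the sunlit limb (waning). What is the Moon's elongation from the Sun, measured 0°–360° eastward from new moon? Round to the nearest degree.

cos θ = 1 − 2f = 0.040, giving a principal value of 87.7°.
Since the Moon is past full (waning), take the reflex angle: θ = 360° − 87.7° = 272.3°.

272°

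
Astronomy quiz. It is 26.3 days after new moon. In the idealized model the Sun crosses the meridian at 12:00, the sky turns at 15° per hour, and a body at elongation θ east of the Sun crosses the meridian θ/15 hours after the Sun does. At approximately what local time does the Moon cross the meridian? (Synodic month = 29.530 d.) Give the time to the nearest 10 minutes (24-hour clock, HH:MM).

Elongation θ = 360° × 26.3/29.530 ≈ 320.6°.
At 15° of sky rotation per hour, 320.6° corresponds to a 21.37 h lag.
12:00 + 21.375 h ≈ 09:22 → 09:20 to the nearest ten minutes.

09:20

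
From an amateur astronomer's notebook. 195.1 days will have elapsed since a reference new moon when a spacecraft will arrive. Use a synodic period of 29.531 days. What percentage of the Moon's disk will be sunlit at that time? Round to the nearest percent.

195.1/29.531 = 6.607 lunations, so 6 complete cycles and 17.91 d into the next.
The Moon has covered 17.91/29.531 of its cycle, so θ ≈ 360° × 17.91/29.531 = 218.4°.
cos 218.4° = (-0.784), so f = (1 − (-0.784))/2 = 0.892, so 89%.

89%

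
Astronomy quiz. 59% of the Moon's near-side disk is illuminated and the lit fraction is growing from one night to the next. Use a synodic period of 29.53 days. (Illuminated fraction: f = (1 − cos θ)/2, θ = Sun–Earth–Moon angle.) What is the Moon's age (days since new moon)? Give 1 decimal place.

8.2 days

cos θ = 1 − 2f = -0.180, giving a principal value of 100.4°.
Before full moon the principal value applies: θ = 100.4°.
That fraction of the synodic month is 100.4/360 × 29.53 d ≈ 8.23 d.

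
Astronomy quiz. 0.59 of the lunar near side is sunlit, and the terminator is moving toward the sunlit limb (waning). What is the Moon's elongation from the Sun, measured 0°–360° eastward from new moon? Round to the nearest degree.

260°

From f = (1 − cos θ)/2: cos θ = 1 − 2×0.59 = -0.180; arccos → 100.4°.
Waning ⇒ past full, so θ = 360° − 100.4° = 259.6°.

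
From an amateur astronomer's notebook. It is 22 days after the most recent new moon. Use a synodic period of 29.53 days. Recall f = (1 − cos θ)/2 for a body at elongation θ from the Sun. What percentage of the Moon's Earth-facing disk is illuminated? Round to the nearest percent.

Phase angle: θ = 360°·(22 d)/(29.53 d) = 268.2°.
cos 268.2° = (-0.031), so f = (1 − (-0.031))/2 = 0.516, so 52%.

52%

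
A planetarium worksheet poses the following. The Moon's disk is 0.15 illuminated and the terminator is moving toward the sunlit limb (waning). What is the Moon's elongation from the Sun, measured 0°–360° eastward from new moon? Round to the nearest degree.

314°

Invert f = (1 − cos θ)/2 to get cos θ = 1 − 2(0.15) = 0.700, hence θ₀ = arccos 0.700 = 45.6°.
Since the Moon is past full (waning), take the reflex angle: θ = 360° − 45.6° = 314.4°.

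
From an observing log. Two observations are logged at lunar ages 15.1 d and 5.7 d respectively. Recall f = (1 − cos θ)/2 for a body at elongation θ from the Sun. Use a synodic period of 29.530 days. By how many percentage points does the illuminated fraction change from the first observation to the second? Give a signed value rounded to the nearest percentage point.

θ₁ = 360° × 15.1/29.530 = 184.1°, f₁ = (1 − cos θ₁)/2 = 0.999.
θ₂ = 360° × 5.7/29.530 = 69.5°, f₂ = (1 − cos θ₂)/2 = 0.325.
Change = f₂ − f₁ = -0.674 → -67 percentage points.

-67 pp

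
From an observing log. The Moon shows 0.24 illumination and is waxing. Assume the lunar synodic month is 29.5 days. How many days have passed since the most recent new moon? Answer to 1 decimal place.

Invert f = (1 − cos θ)/2 to get cos θ = 1 − 2(0.24) = 0.520, hence θ₀ = arccos 0.520 = 58.7°.
Waxing ⇒ before full, so θ = 58.7°.
That fraction of the synodic month is 58.7/360 × 29.5 d ≈ 4.81 d.

4.8 days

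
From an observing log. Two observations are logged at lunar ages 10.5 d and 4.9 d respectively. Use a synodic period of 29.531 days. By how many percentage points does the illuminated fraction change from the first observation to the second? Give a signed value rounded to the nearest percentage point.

First observation: θ = 360°·10.5/29.531 = 128.0°, so f = 0.808.
Second observation: θ = 59.7°, f = 0.248.
Δf = 0.248 − 0.808 = -0.560, i.e. -56 pp.

-56 percentage points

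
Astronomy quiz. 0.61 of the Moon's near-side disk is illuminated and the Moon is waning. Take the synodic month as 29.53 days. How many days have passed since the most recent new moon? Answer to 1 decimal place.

cos θ = 1 − 2f = -0.220, giving a principal value of 102.7°.
Waning ⇒ past full, so θ = 360° − 102.7° = 257.3°.
Age = 29.53 × 257.3°/360° ≈ 21.11 days.

21.1 days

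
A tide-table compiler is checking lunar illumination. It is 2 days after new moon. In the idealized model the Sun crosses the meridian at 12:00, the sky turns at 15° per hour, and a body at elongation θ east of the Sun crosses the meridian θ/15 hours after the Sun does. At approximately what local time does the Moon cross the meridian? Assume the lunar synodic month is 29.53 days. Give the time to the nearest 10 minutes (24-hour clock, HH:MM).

13:40

Phase angle: θ = 360°·(2 d)/(29.53 d) = 24.4°.
The Moon trails the Sun by θ/15 = 24.4/15 ≈ 1.63 hours.
12:00 + 1.625 h ≈ 13:38 → 13:40 to the nearest ten minutes.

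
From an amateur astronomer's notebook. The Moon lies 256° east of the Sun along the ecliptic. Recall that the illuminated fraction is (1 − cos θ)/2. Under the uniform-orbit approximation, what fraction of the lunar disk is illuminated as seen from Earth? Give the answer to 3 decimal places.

0.621

Half-versine of 256°: (1 − (-0.242))/2 = 0.621.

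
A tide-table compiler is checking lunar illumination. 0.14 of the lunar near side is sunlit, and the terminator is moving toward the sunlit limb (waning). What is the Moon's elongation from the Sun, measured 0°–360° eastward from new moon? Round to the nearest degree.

316°

Invert f = (1 − cos θ)/2 to get cos θ = 1 − 2(0.14) = 0.720, hence θ₀ = arccos 0.720 = 43.9°.
A waning Moon lies in 180°–360°, so θ = 360° − 43.9° = 316.1°.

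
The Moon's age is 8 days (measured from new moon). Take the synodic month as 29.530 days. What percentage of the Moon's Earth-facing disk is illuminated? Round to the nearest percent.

57%

Elongation θ = 360° × 8/29.530 ≈ 97.5°.
With cos θ = (-0.131), the lit fraction is (1 − (-0.131))/2 ≈ 0.566, so 57%.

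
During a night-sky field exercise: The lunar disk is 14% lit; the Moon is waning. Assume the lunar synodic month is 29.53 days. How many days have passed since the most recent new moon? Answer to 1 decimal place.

25.9 days

From f = (1 − cos θ)/2: cos θ = 1 − 2×0.14 = 0.720; arccos → 43.9°.
A waning Moon lies in 180°–360°, so θ = 360° − 43.9° = 316.1°.
That fraction of the synodic month is 316.1/360 × 29.53 d ≈ 25.93 d.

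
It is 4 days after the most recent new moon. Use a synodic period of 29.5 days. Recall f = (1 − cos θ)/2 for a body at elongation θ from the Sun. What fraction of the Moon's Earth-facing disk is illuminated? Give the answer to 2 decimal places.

The Moon has covered 4/29.5 of its cycle, so θ ≈ 360° × 4/29.5 = 48.8°.
cos 48.8° = 0.659, so f = (1 − 0.659)/2 = 0.171.

0.17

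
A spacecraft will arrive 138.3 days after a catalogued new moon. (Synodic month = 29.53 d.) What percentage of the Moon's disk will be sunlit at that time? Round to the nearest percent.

70%

138.3/29.53 = 4.683 lunations, so 4 complete cycles and 20.18 d into the next.
Elongation θ = 360° × 20.18/29.53 ≈ 246.0°.
With cos θ = (-0.407), the lit fraction is (1 − (-0.407))/2 ≈ 0.703, so 70%.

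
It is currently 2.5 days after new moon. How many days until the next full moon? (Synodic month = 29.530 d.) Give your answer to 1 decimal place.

Full moon is 0.5 of the way through the cycle: age 0.5 × 29.530 = 14.765 d.
So 12.265 days remain (14.765 − 2.5).

12.3 days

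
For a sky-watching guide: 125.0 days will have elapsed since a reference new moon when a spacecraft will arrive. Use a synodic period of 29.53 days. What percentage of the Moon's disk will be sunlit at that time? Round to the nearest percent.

125.0 d spans 4 complete synodic months (4 × 29.53 = 118.12 d) plus 6.88 d.
Elongation θ = 360° × 6.88/29.53 ≈ 83.9°.
Illuminated fraction = (1 − cos 83.9°)/2 = (1 − 0.107)/2 ≈ 0.447, so 45%.

45%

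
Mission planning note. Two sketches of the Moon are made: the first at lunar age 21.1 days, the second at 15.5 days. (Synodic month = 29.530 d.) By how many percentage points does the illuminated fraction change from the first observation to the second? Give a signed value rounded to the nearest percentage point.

+38 pp

First observation: θ = 360°·21.1/29.530 = 257.2°, so f = 0.611.
Second observation: θ = 189.0°, f = 0.994.
Δf = 0.994 − 0.611 = +0.383, i.e. +38 pp.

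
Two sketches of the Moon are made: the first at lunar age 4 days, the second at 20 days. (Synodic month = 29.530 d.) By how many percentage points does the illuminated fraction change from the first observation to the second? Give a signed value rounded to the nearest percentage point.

First observation: θ = 360°·4/29.530 = 48.8°, so f = 0.170.
Second observation: θ = 243.8°, f = 0.721.
Δf = 0.721 − 0.170 = +0.550, i.e. +55 pp.

+55 percentage points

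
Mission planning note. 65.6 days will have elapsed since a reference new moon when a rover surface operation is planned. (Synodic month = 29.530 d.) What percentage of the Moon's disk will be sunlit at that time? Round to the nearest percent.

Reduce mod P: 65.6 − 2×29.530 = 6.54 d into the current lunation.
Phase angle: θ = 360°·(6.54 d)/(29.530 d) = 79.7°.
cos 79.7° = 0.178, so f = (1 − 0.178)/2 = 0.411, so 41%.

41%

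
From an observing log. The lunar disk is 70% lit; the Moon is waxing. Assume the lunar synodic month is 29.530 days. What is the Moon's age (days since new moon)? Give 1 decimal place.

From f = (1 − cos θ)/2: cos θ = 1 − 2×0.70 = -0.400; arccos → 113.6°.
Before full moon the principal value applies: θ = 113.6°.
At 360°/29.530 d per day, 113.6° corresponds to 9.32 days.

9.3 days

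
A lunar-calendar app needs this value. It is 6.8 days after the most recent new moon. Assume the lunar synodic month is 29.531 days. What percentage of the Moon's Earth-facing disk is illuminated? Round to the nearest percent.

44%

Phase angle: θ = 360°·(6.8 d)/(29.531 d) = 82.9°.
Illuminated fraction = (1 − cos 82.9°)/2 = (1 − 0.124)/2 ≈ 0.438, so 44%.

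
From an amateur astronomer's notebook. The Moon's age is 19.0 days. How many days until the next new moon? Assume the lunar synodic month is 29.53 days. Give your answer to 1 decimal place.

The next new moon completes the synodic month: 29.53 − 19.0 = 10.530 days.

10.5 days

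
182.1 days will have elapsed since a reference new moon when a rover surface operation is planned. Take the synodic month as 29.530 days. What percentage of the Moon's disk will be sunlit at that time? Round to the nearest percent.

182.1 d spans 6 complete synodic months (6 × 29.530 = 177.18 d) plus 4.92 d.
Phase angle: θ = 360°·(4.92 d)/(29.530 d) = 60.0°.
cos 60.0° = 0.500, so f = (1 − 0.500)/2 = 0.250, so 25%.

25%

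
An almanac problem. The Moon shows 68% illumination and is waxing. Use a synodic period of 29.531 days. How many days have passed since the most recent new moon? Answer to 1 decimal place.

9.1 days

cos θ = 1 − 2f = -0.360, giving a principal value of 111.1°.
The Moon is waxing (0°–180°), so θ = 111.1° directly.
Age = 29.531 × 111.1°/360° ≈ 9.11 days.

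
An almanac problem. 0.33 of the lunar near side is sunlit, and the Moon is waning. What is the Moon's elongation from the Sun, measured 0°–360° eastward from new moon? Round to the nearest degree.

290°

From f = (1 − cos θ)/2: cos θ = 1 − 2×0.33 = 0.340; arccos → 70.1°.
Since the Moon is past full (waning), take the reflex angle: θ = 360° − 70.1° = 289.9°.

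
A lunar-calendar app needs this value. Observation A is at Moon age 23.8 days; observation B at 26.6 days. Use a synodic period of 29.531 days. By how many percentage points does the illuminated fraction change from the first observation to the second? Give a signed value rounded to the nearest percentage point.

First observation: θ = 360°·23.8/29.531 = 290.1°, so f = 0.328.
Second observation: θ = 324.3°, f = 0.094.
Δf = 0.094 − 0.328 = -0.234, i.e. -23 pp.

-23 percentage points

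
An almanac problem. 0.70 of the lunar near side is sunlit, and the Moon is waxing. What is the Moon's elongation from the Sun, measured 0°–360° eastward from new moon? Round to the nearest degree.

114°

cos θ = 1 − 2f = -0.400, giving a principal value of 113.6°.
Before full moon the principal value applies: θ = 113.6°.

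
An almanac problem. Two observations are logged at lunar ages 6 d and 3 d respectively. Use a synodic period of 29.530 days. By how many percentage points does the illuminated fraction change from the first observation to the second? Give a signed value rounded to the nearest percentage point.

-26 pp

θ₁ = 360° × 6/29.530 = 73.1°, f₁ = (1 − cos θ₁)/2 = 0.355.
θ₂ = 360° × 3/29.530 = 36.6°, f₂ = (1 − cos θ₂)/2 = 0.098.
Change = f₂ − f₁ = -0.257 → -26 percentage points.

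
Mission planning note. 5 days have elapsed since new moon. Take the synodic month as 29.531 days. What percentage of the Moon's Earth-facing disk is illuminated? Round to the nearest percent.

Elongation θ = 360° × 5/29.531 ≈ 61.0°.
With cos θ = 0.486, the lit fraction is (1 − 0.486)/2 ≈ 0.257, so 26%.

26%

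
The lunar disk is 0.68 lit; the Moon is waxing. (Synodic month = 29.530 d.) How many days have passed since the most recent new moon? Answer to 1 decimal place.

9.1 days

From f = (1 − cos θ)/2: cos θ = 1 − 2×0.68 = -0.360; arccos → 111.1°.
The Moon is waxing (0°–180°), so θ = 111.1° directly.
That fraction of the synodic month is 111.1/360 × 29.530 d ≈ 9.11 d.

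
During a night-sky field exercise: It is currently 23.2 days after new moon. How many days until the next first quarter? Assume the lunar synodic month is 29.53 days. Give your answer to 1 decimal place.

First quarter is 0.25 of the way through the cycle: age 0.25 × 29.53 = 7.383 d.
This lunation's first quarter (7.383 d) has passed, so add one period: 36.913 − 23.2 = 13.713 days.

13.7 days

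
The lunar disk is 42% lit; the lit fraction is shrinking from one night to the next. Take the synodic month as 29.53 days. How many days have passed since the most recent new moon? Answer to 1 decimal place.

22.9 days

Invert f = (1 − cos θ)/2 to get cos θ = 1 − 2(0.42) = 0.160, hence θ₀ = arccos 0.160 = 80.8°.
Since the Moon is past full (waning), take the reflex angle: θ = 360° − 80.8° = 279.2°.
At 360°/29.53 d per day, 279.2° corresponds to 22.90 days.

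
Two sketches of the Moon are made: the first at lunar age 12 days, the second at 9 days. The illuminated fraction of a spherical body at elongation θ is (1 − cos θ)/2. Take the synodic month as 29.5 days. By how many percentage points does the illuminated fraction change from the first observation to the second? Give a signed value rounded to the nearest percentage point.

-25 pp

First observation: θ = 360°·12/29.5 = 146.4°, so f = 0.917.
Second observation: θ = 109.8°, f = 0.670.
Δf = 0.670 − 0.917 = -0.247, i.e. -25 pp.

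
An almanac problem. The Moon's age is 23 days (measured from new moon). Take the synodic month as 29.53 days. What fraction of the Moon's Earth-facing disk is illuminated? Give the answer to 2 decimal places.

0.41

Phase angle: θ = 360°·(23 d)/(29.53 d) = 280.4°.
cos 280.4° = 0.180, so f = (1 − 0.180)/2 = 0.410.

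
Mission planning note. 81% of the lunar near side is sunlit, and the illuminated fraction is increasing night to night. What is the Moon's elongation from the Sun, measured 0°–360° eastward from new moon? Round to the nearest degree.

128°

From f = (1 − cos θ)/2: cos θ = 1 − 2×0.81 = -0.620; arccos → 128.3°.
Before full moon the principal value applies: θ = 128.3°.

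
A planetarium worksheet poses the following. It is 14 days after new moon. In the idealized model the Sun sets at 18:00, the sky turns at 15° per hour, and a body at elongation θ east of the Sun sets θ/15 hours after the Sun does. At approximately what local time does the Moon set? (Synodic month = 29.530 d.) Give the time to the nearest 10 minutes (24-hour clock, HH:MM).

Phase angle: θ = 360°·(14 d)/(29.530 d) = 170.7°.
The Moon trails the Sun by θ/15 = 170.7/15 ≈ 11.38 hours.
18:00 + 11.378 h ≈ 05:23 → 05:20 to the nearest ten minutes.

05:20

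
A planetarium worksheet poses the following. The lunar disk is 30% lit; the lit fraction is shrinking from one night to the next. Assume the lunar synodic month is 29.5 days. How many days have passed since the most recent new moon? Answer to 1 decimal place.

From f = (1 − cos θ)/2: cos θ = 1 − 2×0.30 = 0.400; arccos → 66.4°.
Since the Moon is past full (waning), take the reflex angle: θ = 360° − 66.4° = 293.6°.
Age = 29.5 × 293.6°/360° ≈ 24.06 days.

24.1 days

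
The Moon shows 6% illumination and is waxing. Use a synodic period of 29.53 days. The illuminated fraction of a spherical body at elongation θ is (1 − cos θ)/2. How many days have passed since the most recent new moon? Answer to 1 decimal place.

2.3 days

Invert f = (1 − cos θ)/2 to get cos θ = 1 − 2(0.06) = 0.880, hence θ₀ = arccos 0.880 = 28.4°.
Waxing ⇒ before full, so θ = 28.4°.
That fraction of the synodic month is 28.4/360 × 29.53 d ≈ 2.33 d.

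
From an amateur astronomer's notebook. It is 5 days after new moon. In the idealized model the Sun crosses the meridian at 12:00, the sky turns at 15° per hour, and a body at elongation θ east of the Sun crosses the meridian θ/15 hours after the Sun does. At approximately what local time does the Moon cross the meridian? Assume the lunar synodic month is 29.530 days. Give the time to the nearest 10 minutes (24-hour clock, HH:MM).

16:00

Phase angle: θ = 360°·(5 d)/(29.530 d) = 61.0°.
Delay after the Sun = 61.0° / (15°/h) ≈ 4.06 h.
12:00 + 4.064 h ≈ 16:04 → 16:00 to the nearest ten minutes.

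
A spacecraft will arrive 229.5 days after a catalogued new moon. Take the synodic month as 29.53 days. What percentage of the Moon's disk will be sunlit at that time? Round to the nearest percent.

43%

229.5/29.53 = 7.772 lunations, so 7 complete cycles and 22.79 d into the next.
Phase angle: θ = 360°·(22.79 d)/(29.53 d) = 277.8°.
cos 277.8° = 0.136, so f = (1 − 0.136)/2 = 0.432, so 43%.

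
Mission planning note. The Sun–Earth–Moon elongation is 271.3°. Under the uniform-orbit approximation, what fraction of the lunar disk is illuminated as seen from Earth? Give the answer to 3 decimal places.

cos 271.3° = 0.023, so f = (1 − 0.023)/2 = 0.489.

0.489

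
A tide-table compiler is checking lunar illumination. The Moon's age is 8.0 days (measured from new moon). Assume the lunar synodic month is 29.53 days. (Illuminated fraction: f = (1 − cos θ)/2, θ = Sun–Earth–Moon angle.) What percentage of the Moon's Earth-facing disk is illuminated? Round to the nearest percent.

57%

Elongation θ = 360° × 8.0/29.53 ≈ 97.5°.
cos 97.5° = (-0.131), so f = (1 − (-0.131))/2 = 0.566, so 57%.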